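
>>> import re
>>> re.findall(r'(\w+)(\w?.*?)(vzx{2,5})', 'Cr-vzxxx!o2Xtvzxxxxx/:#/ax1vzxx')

With the lazy modifier that quantifier settles for the fewest repetitions that let the rest of the pattern succeed (the atoms after it are unaffected and can still be greedy).
`findall` packs the 3 group values into a tuple for every match.

[('Cr', '-', 'vzxxx'), ('o2Xtvzxxxxx', '/:#/ax1', 'vzxx')]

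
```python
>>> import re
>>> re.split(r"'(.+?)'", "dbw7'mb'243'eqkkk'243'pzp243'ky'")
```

The `?` after the quantifier makes it lazy — it takes as little as possible before letting the rest of the pattern try.
Matches to split on: at [4:8] → "'mb'"; at [11:18] → "'eqkkk'"; at [21:29] → "'pzp243'".
`re.split` interleaves the captured-group text with the surrounding fragments.

['dbw7', 'mb', '243', 'eqkkk', '243', 'pzp243', "ky'"]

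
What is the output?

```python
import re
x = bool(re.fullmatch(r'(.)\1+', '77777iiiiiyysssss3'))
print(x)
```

The backreference `\1` re-matches whatever the first group consumed, character for character.
`re.fullmatch` requires the pattern to consume the entire string.
Here the pattern can't cover the whole string, so the call returns None, and `bool(None)` is False.

False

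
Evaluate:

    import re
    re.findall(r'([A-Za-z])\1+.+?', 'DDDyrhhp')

['D', 'h']

After group 1 captures some text, `\1` only succeeds where that same text appears again.
Walking the string: at [0:4] match 'DDDy', group 1 = 'D'; at [5:8] match 'hhp', group 1 = 'h'.
Because there's exactly one group, `findall` drops the full match and keeps group 1 from each hit.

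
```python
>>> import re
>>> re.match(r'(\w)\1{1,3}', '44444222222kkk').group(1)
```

The match spans [0:4] → '4444'.
Captured: group 1 = '4'.

'4'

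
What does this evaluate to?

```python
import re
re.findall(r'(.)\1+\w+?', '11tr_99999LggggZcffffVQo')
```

['1', '9', 'g', 'f']

After group 1 captures some text, `\1` only succeeds where that same text appears again.
Matches: at [0:3] match '11t', group 1 = '1'; at [5:11] match '99999L', group 1 = '9'; at [11:16] match 'ggggZ', group 1 = 'g'; at [17:22] match 'ffffV', group 1 = 'f'.
With a single group, `findall` returns only what that group captured — 4 items.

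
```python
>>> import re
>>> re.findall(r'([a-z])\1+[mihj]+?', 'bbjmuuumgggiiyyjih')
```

['b', 'u', 'g', 'y']

`\1` is not a pattern — it's the concrete string captured by group 1, re-applied verbatim.
Scanning left to right: at [0:3] match 'bbj', group 1 = 'b'; at [4:8] match 'uuum', group 1 = 'u'; at [8:12] match 'gggi', group 1 = 'g'; at [13:16] match 'yyj', group 1 = 'y'.
`findall` collects group 1 from each match (4 total).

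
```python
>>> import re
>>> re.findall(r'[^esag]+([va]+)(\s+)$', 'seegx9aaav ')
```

[('aaav', ' ')]

The pattern matches one or more of any character except [esag]; then one or more of one of [va] (captured); then one or more of whitespace (captured); then anchored at the end.
Walking the string: at [4:11] match 'x9aaav ', groups = ('aaav', ' ').
`findall` packs the 2 group values into a tuple for every match.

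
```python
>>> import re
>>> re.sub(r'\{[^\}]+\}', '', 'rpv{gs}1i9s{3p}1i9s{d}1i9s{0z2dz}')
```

'rpv1i9s1i9s1i9s'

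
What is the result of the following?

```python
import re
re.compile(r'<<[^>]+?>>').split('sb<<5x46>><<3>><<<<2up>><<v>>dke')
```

['sb', '', '', '', 'dke']

Matches to split on: at [2:10] → '<<5x46>>'; at [10:15] → '<<3>>'; at [15:24] → '<<<<2up>>'; at [24:29] → '<<v>>'.
The string is cut at each match, leaving 5 pieces.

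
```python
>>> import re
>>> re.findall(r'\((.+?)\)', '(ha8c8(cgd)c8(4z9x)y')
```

With the lazy modifier that quantifier settles for the fewest repetitions that let the rest of the pattern succeed (the atoms after it are unaffected and can still be greedy).
Walking the string: at [0:11] match '(ha8c8(cgd)', group 1 = 'ha8c8(cgd'; at [13:19] match '(4z9x)', group 1 = '4z9x'.
One capturing group, so `findall` returns just the captured substring from each match — 2 in all.

['ha8c8(cgd', '4z9x']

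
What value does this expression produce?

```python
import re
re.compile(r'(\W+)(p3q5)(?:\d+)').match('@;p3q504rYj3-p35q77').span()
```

(0, 8)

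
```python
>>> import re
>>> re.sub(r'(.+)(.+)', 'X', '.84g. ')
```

`sub` substitutes 'X' at each match site.

'X'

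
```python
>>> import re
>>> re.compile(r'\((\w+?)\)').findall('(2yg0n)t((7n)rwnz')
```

Matches: at [0:7] match '(2yg0n)', group 1 = '2yg0n'; at [9:13] match '(7n)', group 1 = '7n'.
Because there's exactly one group, `findall` drops the full match and keeps group 1 from each hit.

['2yg0n', '7n']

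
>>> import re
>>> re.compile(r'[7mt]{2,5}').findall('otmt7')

Pattern: 2 to 5 of one of [7mt].
Scanning left to right: at [1:5] → 'tmt7'.
No capturing groups, so `findall` returns the 1 full match string.

['tmt7']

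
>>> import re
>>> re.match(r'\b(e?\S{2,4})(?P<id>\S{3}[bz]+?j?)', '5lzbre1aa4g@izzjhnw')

Pattern: a word boundary (`\b`, zero-width); then optionally the literal 'e', then 2 to 4 of a non-whitespace character (captured); then exactly 3 of a non-whitespace character, then one or more of one of [bz] (lazy), then optionally the literal 'j' (captured as 'id').
`re.match` only tries the pattern at the start of the string.
Here the string doesn't start with a match, so the call returns None.

None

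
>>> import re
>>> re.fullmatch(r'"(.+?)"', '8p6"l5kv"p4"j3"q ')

None

`re.fullmatch` requires the pattern to consume the entire string.
Here the pattern can't cover the whole string, so the call returns None.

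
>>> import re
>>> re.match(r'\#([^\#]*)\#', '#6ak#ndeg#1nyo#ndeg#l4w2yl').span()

`re.match` only tries the pattern at the start of the string.
The match spans [0:5] → '#6ak#'.
Captured: group 1 = '6ak'.

(0, 5)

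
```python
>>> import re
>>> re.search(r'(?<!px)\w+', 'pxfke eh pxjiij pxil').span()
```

(0, 5)

`(?!…)`/`(?<!…)` only lets a position through if the neighbouring text does NOT match; no characters are consumed.
`search` walks the string left to right and returns the first match it finds.
The match spans [0:5] → 'pxfke'.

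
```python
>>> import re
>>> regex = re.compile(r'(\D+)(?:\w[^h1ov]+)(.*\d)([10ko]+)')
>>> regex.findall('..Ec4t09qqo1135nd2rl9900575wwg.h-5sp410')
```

This matches one or more of a non-digit (captured); then a word character, then one or more of any character except [h1ov] (non-capturing group); then zero or more of any character, then a digit (captured); then one or more of one of [10ko] (captured).
Multiple groups make `findall` return tuples — one 3-tuple for the one match.

[('..Ec', 'o1135nd2rl9900575wwg.h-5sp41', '0')]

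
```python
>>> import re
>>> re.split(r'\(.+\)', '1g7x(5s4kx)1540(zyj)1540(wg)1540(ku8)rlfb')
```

['1g7x', 'rlfb']

Matches to split on: at [4:37] → '(5s4kx)1540(zyj)1540(wg)1540(ku8)'.
Each match becomes a cut point; 2 segments remain.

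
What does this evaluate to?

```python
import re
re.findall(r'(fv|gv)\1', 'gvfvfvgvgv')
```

['fv', 'gv']

The backreference `\1` re-matches whatever the first group consumed, character for character.
`findall` collects group 1 from each match (2 total).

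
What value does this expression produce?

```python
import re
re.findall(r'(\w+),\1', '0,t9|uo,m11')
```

[]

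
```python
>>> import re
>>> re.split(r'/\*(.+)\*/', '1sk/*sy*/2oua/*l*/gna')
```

['1sk', 'sy*/2oua/*l', 'gna']

Matches to split on: at [3:18] → '/*sy*/2oua/*l*/'.
Because the pattern has a capturing group, `split` also inserts each captured text between the pieces.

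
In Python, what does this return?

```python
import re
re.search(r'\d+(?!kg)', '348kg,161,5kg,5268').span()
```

Because the assertion is negative and zero-width, positions next to the forbidden text are skipped.
The match spans [0:2] → '34'.

(0, 2)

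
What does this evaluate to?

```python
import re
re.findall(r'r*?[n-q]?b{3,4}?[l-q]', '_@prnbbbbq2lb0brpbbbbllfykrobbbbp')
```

No capturing groups, so `findall` returns the 3 full match strings.

['rnbbbbq', 'rpbbbbl', 'robbbbp']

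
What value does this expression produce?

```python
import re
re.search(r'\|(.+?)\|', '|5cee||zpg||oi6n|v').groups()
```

('5cee',)

`re.search` scans for the first position where the pattern succeeds.
The match spans [0:6] → '|5cee|'.
Captured: group 1 = '5cee'.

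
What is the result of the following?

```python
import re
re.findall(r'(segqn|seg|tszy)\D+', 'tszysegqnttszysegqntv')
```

With a single group, `findall` returns only what that group captured — 1 item.

['tszy']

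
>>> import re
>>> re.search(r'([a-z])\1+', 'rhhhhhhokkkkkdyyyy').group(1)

`\1` is not a pattern — it's the concrete string captured by group 1, re-applied verbatim.
Unlike `match`, `search` isn't anchored — it looks for the pattern anywhere in the string.
The match spans [1:7] → 'hhhhhh'.
Captured: group 1 = 'h'.

'h'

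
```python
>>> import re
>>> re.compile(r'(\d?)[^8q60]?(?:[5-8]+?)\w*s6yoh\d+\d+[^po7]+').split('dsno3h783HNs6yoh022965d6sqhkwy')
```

This matches optionally a digit (captured); then optionally any character except [8q60]; then one or more of a character in [5-8] (lazy) (non-capturing group); then zero or more of a word character, then the literal 's6y', then the literal 'oh'; then one or more of a digit, then one or more of a digit, then one or more of any character except [po7].
Matches to split on: at [4:30] → '3h783HNs6yoh022965d6sqhkwy'.
With a capturing group present, the delimiter's captured portion is kept in the result list.

['dsno', '3', '']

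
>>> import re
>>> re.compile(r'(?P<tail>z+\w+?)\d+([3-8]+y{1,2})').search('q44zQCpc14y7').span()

The match spans [3:11] → 'zQCpc14y'.

(3, 11)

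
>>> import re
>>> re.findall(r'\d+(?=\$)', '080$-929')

The positive lookaround only admits positions where the adjacent text matches; those characters stay outside the span.
Matches: at [0:3] → '080'.
`findall` yields the raw match text (1 of them) because the pattern has no groups.

['080']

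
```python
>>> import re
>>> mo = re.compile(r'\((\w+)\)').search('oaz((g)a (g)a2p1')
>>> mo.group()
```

Unlike `match`, `search` isn't anchored — it looks for the pattern anywhere in the string.
The match spans [4:7] → '(g)'.
Captured: group 1 = 'g'.

'(g)'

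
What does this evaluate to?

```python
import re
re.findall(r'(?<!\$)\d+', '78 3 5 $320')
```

The negative lookaround is zero-width — it rules out positions where the adjacent text would match, without consuming anything.
No capturing groups, so `findall` returns the 4 full match strings.

['78', '3', '5', '20']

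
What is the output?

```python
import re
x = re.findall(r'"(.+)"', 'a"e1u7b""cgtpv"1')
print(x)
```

Walking the string: at [1:15] match '"e1u7b""cgtpv"', group 1 = 'e1u7b""cgtpv'.
`findall` collects group 1 from the one match (1 total).

['e1u7b""cgtpv']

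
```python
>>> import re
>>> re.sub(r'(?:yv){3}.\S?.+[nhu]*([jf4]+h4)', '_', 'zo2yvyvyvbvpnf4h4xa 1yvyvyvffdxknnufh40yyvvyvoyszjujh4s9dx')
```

'zo2_s9dx'

The pattern matches the literal 'yv' repeated 3 times, then any character; then optionally a non-whitespace character, then one or more of any character, then zero or more of one of [nhu]; then one or more of one of [jf4], then the literal 'h4' (captured).
Matches: at [3:54] → 'yvyvyvbvpnf4h4xa 1yvyvyvffdxknnufh40yyvvyvoyszjujh4'.
`sub` substitutes '_' at each match site.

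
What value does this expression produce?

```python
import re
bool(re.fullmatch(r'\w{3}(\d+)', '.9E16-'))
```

False

This matches exactly 3 of a word character; then one or more of a digit (captured).
`re.fullmatch` is like wrapping the pattern in `^…$` (in single-line mode).
Here the string isn't matched end-to-end, so the call returns None, and `bool(None)` is False.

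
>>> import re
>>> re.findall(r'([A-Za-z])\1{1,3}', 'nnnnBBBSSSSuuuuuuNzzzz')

['n', 'B', 'S', 'u', 'u', 'z']

A backreference is literal: `\1` must see the identical characters the first group matched.
Matches: at [0:4] match 'nnnn', group 1 = 'n'; at [4:7] match 'BBB', group 1 = 'B'; at [7:11] match 'SSSS', group 1 = 'S'; at [11:15] match 'uuuu', group 1 = 'u'; at [15:17] match 'uu', group 1 = 'u'; ….
Because there's exactly one group, `findall` drops the full match and keeps group 1 from each hit.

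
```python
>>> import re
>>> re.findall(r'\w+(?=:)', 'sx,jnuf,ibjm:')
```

['ibjm']

The lookaround is zero-width — it requires the adjacent text to match without consuming it, so the asserted text isn't part of the match.
Matches: at [8:12] → 'ibjm'.
`findall` yields the raw match text (1 of them) because the pattern has no groups.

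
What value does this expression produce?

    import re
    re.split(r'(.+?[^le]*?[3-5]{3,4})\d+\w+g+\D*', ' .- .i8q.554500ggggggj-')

['', ' .- .i8q.5545', '']

`re.split` interleaves the captured-group text with the surrounding fragments.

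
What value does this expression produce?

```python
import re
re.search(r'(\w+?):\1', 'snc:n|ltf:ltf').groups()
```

`\1` is not a pattern — it's the concrete string captured by group 1, re-applied verbatim.
`search` walks the string left to right and returns the first match it finds.
The match spans [6:13] → 'ltf:ltf'.
Captured: group 1 = 'ltf'.

('ltf',)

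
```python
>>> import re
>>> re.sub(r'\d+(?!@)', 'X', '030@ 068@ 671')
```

The negative lookahead/lookbehind blocks any match where the forbidden context is present.
Matches: at [0:2] → '03'; at [5:7] → '06'; at [10:13] → '671'.
`sub` substitutes 'X' at each match site.

'X0@ X8@ X'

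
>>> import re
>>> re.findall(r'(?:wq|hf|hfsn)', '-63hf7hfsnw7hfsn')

`|` is ordered: at each position the engine commits to the first alternative that works.
Matches: at [3:5] → 'hf'; at [6:8] → 'hf'; at [12:14] → 'hf'.
`findall` yields the raw match text (3 of them) because the pattern has no groups.

['hf', 'hf', 'hf']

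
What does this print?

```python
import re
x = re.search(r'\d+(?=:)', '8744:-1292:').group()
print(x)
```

8744

The `(?=…)`/`(?<=…)` assertion just peeks at neighbouring text; it doesn't advance the match position.
`search` walks the string left to right and returns the first match it finds.
The match spans [0:4] → '8744'.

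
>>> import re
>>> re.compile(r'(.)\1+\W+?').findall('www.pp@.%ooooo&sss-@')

['w', 'p', 'o', 's']

`\1` has to match the exact text group 1 already captured.
Walking the string: at [0:4] match 'www.', group 1 = 'w'; at [4:7] match 'pp@', group 1 = 'p'; at [9:15] match 'ooooo&', group 1 = 'o'; at [15:19] match 'sss-', group 1 = 's'.
One capturing group, so `findall` returns just the captured substring from each match — 4 in all.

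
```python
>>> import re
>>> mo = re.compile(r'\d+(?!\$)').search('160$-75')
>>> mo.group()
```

'16'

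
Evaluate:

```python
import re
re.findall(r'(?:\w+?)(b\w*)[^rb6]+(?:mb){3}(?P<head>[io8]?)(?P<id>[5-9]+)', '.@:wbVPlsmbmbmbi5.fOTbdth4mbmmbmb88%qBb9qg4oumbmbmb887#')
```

[('bVPl', 'i', '5'), ('b9qg4o', '8', '87')]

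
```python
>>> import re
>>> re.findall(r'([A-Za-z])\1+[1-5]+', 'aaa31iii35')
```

['a', 'i']

After group 1 captures some text, `\1` only succeeds where that same text appears again.
Scanning left to right: at [0:5] match 'aaa31', group 1 = 'a'; at [5:10] match 'iii35', group 1 = 'i'.
`findall` collects group 1 from each match (2 total).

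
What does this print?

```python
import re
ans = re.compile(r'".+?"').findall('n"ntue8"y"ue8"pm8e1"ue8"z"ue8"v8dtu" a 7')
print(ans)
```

Because the quantifier is non-greedy, it stops expanding at the earliest point where the rest of the pattern can succeed.
Matches: at [1:8] → '"ntue8"'; at [9:14] → '"ue8"'; at [19:24] → '"ue8"'; at [25:30] → '"ue8"'.
No capturing groups, so `findall` returns the 4 full match strings.

['"ntue8"', '"ue8"', '"ue8"', '"ue8"']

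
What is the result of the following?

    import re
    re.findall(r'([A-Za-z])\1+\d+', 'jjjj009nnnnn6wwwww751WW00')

A backreference is literal: `\1` must see the identical characters the first group matched.
One capturing group, so `findall` returns just the captured substring from each match — 4 in all.

['j', 'n', 'w', 'W']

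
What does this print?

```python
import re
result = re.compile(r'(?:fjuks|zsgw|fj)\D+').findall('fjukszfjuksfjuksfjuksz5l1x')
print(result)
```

No capturing groups, so `findall` returns the 1 full match string.

['fjukszfjuksfjuksfjuksz']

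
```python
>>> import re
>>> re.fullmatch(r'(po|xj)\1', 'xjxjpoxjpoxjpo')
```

None

`\1` has to match the exact text group 1 already captured.
`re.fullmatch` requires the pattern to consume the entire string.
Here the pattern can't cover the whole string, so the call returns None.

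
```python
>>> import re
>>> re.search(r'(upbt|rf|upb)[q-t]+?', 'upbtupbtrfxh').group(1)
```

'upb'

`search` walks the string left to right and returns the first match it finds.
The match spans [0:4] → 'upbt'.
Captured: group 1 = 'upb'.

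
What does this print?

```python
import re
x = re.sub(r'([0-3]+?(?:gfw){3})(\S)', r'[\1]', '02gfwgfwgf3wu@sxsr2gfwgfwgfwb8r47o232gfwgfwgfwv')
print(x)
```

02gfwgfwgf3wu@sxsr[2gfwgfwgfw]8r47o[232gfwgfwgfw]

Pattern: one or more of a character in [0-3] (lazy), then the literal 'gfw' repeated 3 times (captured); then a non-whitespace character (captured).
Matches: at [18:29] → '2gfwgfwgfwb'; at [34:47] → '232gfwgfwgfwv'.
Each match is replaced using the text its own group 1 captured.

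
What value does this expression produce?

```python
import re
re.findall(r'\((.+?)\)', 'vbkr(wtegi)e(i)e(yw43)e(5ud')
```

['wtegi', 'i', 'yw43']

Lazy quantifiers expand one character at a time until the remainder of the pattern can match.
With a single group, `findall` returns only what that group captured — 3 items.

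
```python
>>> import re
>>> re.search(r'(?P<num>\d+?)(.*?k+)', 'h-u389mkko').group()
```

'389mkk'

The match spans [3:9] → '389mkk'.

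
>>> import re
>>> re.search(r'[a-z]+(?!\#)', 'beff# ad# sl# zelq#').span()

(0, 3)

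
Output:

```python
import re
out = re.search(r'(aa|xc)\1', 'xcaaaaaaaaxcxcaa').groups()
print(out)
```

('aa',)

The match spans [2:6] → 'aaaa'.
Captured: group 1 = 'aa'.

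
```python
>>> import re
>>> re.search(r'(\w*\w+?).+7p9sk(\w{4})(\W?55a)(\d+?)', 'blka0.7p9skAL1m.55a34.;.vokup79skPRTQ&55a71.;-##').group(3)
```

Pattern: zero or more of a word character, then one or more of a word character (lazy) (captured); then one or more of any character, then the literal '7p9', then the literal 'sk'; then exactly 4 of a word character (captured); then optionally a non-word character, then the literal '55a' (captured); then one or more of a digit (lazy) (captured).
With the lazy modifier that quantifier settles for the fewest repetitions that let the rest of the pattern succeed (the atoms after it are unaffected and can still be greedy).
`search` walks the string left to right and returns the first match it finds.
The match spans [0:20] → 'blka0.7p9skAL1m.55a3'.
Captured: group 1 = 'blka0', group 2 = 'AL1m', group 3 = '.55a', group 4 = '3'.

'.55a'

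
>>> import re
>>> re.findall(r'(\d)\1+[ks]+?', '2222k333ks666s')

After group 1 captures some text, `\1` only succeeds where that same text appears again.
Scanning left to right: at [0:5] match '2222k', group 1 = '2'; at [5:9] match '333k', group 1 = '3'; at [10:14] match '666s', group 1 = '6'.
Because there's exactly one group, `findall` drops the full match and keeps group 1 from each hit.

['2', '3', '6']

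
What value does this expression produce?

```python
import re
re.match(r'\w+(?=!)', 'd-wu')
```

`match` is anchored at position 0; if the pattern doesn't fit there, it returns None.
Here the pattern fails at index 0, so the call returns None.

None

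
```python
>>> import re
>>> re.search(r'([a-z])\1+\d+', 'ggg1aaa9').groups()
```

('g',)

The backreference `\1` re-matches whatever the first group consumed, character for character.
Unlike `match`, `search` isn't anchored — it looks for the pattern anywhere in the string.
The match spans [0:4] → 'ggg1'.
Captured: group 1 = 'g'.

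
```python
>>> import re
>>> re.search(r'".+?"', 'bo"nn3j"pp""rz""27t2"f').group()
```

Because the quantifier is non-greedy, it stops expanding at the earliest point where the rest of the pattern can succeed.
The match spans [2:8] → '"nn3j"'.

'"nn3j"'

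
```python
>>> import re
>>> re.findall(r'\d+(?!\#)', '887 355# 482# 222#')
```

['887', '35', '48', '22']

A negative assertion filters positions out without eating any characters.
No capturing groups, so `findall` returns the 4 full match strings.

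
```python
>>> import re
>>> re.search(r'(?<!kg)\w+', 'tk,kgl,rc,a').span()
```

The negative lookaround is zero-width — it rules out positions where the adjacent text would match, without consuming anything.
The match spans [0:2] → 'tk'.

(0, 2)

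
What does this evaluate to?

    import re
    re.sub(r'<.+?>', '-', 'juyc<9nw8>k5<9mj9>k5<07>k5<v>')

Because the quantifier is non-greedy, it stops expanding at the earliest point where the rest of the pattern can succeed.
Matches: at [4:10] → '<9nw8>'; at [12:18] → '<9mj9>'; at [20:24] → '<07>'; at [26:29] → '<v>'.
Every occurrence is swapped for '-'.

'juyc-k5-k5-k5-'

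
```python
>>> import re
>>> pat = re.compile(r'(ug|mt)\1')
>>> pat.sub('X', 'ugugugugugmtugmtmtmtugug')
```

'XXugmtugXmtX'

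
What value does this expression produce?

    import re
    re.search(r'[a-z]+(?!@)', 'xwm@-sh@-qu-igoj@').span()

The negative lookahead/lookbehind blocks any match where the forbidden context is present.
The match spans [0:2] → 'xw'.

(0, 2)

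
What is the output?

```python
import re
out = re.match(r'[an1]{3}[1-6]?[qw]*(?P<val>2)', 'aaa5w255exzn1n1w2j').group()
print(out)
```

The pattern matches exactly 3 of one of [an1], then optionally a character in [1-6]; then zero or more of one of [qw]; then a literal '2' (captured as 'val').
`match` is anchored at position 0; if the pattern doesn't fit there, it returns None.
The match spans [0:6] → 'aaa5w2'.
Captured: group 1 = '2'.

aaa5w2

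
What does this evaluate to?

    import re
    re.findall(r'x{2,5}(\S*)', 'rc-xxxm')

['m']

Pattern: 2 to 5 of a literal 'x'; then zero or more of a non-whitespace character (captured).
Scanning left to right: at [3:7] match 'xxxm', group 1 = 'm'.
With a single group, `findall` returns only what that group captured — 1 item.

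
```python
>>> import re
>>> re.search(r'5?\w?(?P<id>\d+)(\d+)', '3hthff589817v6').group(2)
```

'7'

The match spans [5:12] → 'f589817'.
Captured: group 1 = '58981', group 2 = '7'.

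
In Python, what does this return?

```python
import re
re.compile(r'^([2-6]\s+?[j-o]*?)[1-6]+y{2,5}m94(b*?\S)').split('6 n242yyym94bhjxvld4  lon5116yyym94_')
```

This matches anchored at the start of the string; then a character in [2-6], then one or more of whitespace (lazy), then zero or more of a character in [j-o] (lazy) (captured); then one or more of a character in [1-6], then 2 to 5 of a literal 'y', then the literal 'm94'; then zero or more of a literal 'b' (lazy), then a non-whitespace character (captured).
Matches to split on: at [0:13] → '6 n242yyym94b'.
The group in the pattern means `split` returns the separators' captures alongside the pieces.

['', '6 n', 'b', 'hjxvld4  lon5116yyym94_']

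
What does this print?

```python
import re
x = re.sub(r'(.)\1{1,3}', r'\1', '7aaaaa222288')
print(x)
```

The backreference `\1` re-matches whatever the first group consumed, character for character.
Matches: at [1:5] → 'aaaa'; at [6:10] → '2222'; at [10:12] → '88'.
`\1` in the replacement pulls in group 1's text for each match.

7aa28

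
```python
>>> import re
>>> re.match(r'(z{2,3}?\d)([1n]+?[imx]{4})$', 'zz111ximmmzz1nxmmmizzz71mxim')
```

None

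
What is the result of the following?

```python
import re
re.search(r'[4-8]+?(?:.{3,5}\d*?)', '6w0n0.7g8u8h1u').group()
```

'6w0n0.'

Pattern: one or more of a character in [4-8] (lazy); then 3 to 5 of any character, then zero or more of a digit (lazy) (non-capturing group).
Because the quantifier is non-greedy, it stops expanding at the earliest point where the rest of the pattern can succeed.
`re.search` tries every starting position until one works.
The match spans [0:6] → '6w0n0.'.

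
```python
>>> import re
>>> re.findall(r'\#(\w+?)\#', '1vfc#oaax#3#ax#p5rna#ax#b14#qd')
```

Because there's exactly one group, `findall` drops the full match and keeps group 1 from each hit.

['oaax', 'ax', 'ax']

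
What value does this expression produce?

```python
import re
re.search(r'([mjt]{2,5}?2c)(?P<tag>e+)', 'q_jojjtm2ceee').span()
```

The pattern matches 2 to 5 of one of [mjt] (lazy), then the literal '2c' (captured); then one or more of a literal 'e' (captured as 'tag').
`re.search` tries every starting position until one works.
The match spans [4:13] → 'jjtm2ceee'.
Captured: group 1 = 'jjtm2c', group 2 = 'eee'.

(4, 13)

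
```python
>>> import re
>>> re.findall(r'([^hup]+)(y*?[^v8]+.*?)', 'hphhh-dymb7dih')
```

[('-dymb7di', 'h')]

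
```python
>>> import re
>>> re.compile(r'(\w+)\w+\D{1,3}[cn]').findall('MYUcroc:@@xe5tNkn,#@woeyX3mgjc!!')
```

['MYUc', 'xe5t', 'woeyX3m']

Pattern: one or more of a word character (captured); then one or more of a word character; then 1 to 3 of a non-digit, then one of [cn].
Walking the string: at [0:7] match 'MYUcroc', group 1 = 'MYUc'; at [10:17] match 'xe5tNkn', group 1 = 'xe5t'; at [20:30] match 'woeyX3mgjc', group 1 = 'woeyX3m'.
`findall` collects group 1 from each match (3 total).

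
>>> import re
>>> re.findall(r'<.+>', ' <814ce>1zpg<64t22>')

Scanning left to right: at [1:19] → '<814ce>1zpg<64t22>'.
`findall` yields the raw match text (1 of them) because the pattern has no groups.

['<814ce>1zpg<64t22>']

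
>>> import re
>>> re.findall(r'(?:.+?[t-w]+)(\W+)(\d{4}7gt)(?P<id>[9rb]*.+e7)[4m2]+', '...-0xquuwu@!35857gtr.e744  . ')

[('@!', '35857gt', 'r.e7')]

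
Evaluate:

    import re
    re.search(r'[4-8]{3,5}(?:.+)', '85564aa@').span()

This matches 3 to 5 of a character in [4-8]; then one or more of any character (non-capturing group).
The match spans [0:8] → '85564aa@'.

(0, 8)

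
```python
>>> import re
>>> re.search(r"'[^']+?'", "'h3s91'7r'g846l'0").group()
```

`search` walks the string left to right and returns the first match it finds.
The match spans [0:7] → "'h3s91'".

"'h3s91'"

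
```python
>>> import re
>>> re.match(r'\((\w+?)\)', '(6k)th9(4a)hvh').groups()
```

('6k',)

`match` is anchored at position 0; if the pattern doesn't fit there, it returns None.
The match spans [0:4] → '(6k)'.
Captured: group 1 = '6k'.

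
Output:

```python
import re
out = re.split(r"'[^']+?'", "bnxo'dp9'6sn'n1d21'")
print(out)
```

['bnxo', '6sn', '']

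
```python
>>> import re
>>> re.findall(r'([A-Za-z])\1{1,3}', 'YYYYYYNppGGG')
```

After group 1 captures some text, `\1` only succeeds where that same text appears again.
Scanning left to right: at [0:4] match 'YYYY', group 1 = 'Y'; at [4:6] match 'YY', group 1 = 'Y'; at [7:9] match 'pp', group 1 = 'p'; at [9:12] match 'GGG', group 1 = 'G'.
Because there's exactly one group, `findall` drops the full match and keeps group 1 from each hit.

['Y', 'Y', 'p', 'G']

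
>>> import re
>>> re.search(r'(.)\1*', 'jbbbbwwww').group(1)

`\1` has to match the exact text group 1 already captured.
`re.search` scans for the first position where the pattern succeeds.
The match spans [0:1] → 'j'.
Captured: group 1 = 'j'.

'j'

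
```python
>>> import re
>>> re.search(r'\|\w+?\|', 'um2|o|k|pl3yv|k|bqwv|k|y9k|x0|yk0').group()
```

The match spans [3:6] → '|o|'.

'|o|'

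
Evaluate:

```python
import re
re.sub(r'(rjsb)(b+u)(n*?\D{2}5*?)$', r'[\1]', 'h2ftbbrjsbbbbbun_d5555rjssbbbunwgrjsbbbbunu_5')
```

The replacement refers to a captured group, so each match is rewritten using its own captured text.

'h2ftbbrjsbbbbbun_d5555rjssbbbunwg[rjsb]'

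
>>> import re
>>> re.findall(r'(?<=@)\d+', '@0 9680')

['0']

The positive lookaround only admits positions where the adjacent text matches; those characters stay outside the span.
No capturing groups, so `findall` returns the 1 full match string.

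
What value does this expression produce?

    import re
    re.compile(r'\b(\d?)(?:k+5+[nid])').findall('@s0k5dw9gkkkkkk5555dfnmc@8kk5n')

['8']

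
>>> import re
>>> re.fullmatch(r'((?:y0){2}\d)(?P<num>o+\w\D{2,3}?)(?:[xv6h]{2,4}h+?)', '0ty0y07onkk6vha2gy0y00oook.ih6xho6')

None

This matches the literal 'y0' repeated 2 times, then a digit (captured); then one or more of the literal 'o', then a word character, then 2 to 3 of a non-digit (lazy) (captured as 'num'); then 2 to 4 of one of [xv6h], then one or more of a literal 'h' (lazy) (non-capturing group).
`fullmatch` succeeds only if the pattern covers the string from start to end.
Here the string isn't matched end-to-end, so the call returns None.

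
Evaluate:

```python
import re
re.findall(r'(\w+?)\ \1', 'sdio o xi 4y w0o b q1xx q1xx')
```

The backreference `\1` re-matches whatever the first group consumed, character for character.
Matches: at [3:6] match 'o o', group 1 = 'o'; at [19:28] match 'q1xx q1xx', group 1 = 'q1xx'.
Because there's exactly one group, `findall` drops the full match and keeps group 1 from each hit.

['o', 'q1xx']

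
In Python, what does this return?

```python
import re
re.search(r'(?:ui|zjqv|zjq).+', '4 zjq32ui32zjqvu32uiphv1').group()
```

'zjq32ui32zjqvu32uiphv1'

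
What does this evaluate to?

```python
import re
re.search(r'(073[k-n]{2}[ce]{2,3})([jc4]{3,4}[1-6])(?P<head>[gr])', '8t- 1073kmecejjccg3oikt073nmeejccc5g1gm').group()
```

The pattern matches the literal '073', then exactly 2 of a character in [k-n], then 2 to 3 of one of [ce] (captured); then 3 to 4 of one of [jc4], then a character in [1-6] (captured); then one of [gr] (captured as 'head').
Unlike `match`, `search` isn't anchored — it looks for the pattern anywhere in the string.
The match spans [23:36] → '073nmeejccc5g'.
Captured: group 1 = '073nmee', group 2 = 'jccc5', group 3 = 'g'.

'073nmeejccc5g'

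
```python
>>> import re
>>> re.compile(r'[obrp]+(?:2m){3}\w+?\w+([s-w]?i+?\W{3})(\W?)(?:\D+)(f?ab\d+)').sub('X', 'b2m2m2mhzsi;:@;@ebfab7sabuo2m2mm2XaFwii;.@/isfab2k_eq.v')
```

`sub` substitutes 'X' at each match site.

'Xsabuo2m2mm2XaFwii;.@/isfab2k_eq.v'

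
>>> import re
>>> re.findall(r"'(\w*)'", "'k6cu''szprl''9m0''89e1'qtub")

['k6cu', 'szprl', '9m0', '89e1']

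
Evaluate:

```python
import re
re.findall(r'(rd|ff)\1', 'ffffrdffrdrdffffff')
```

['ff', 'rd', 'ff']

`\1` is not a pattern — it's the concrete string captured by group 1, re-applied verbatim.
Walking the string: at [0:4] match 'ffff', group 1 = 'ff'; at [8:12] match 'rdrd', group 1 = 'rd'; at [12:16] match 'ffff', group 1 = 'ff'.
One capturing group, so `findall` returns just the captured substring from each match — 3 in all.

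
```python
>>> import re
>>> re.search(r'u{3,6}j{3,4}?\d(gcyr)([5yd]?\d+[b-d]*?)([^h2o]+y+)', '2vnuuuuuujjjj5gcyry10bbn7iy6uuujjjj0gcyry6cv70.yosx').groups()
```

('gcyr', 'y10', 'bbn7iy6uuujjjj0gcyry6cv70.y')

This matches 3 to 6 of the literal 'u', then 3 to 4 of the literal 'j' (lazy), then a digit; then the literal 'gc', then the literal 'yr' (captured); then optionally one of [5yd], then one or more of a digit, then zero or more of a character in [b-d] (lazy) (captured); then one or more of any character except [h2o], then one or more of the literal 'y' (captured).
With the lazy modifier that quantifier settles for the fewest repetitions that let the rest of the pattern succeed (the atoms after it are unaffected and can still be greedy).
Unlike `match`, `search` isn't anchored — it looks for the pattern anywhere in the string.
The match spans [3:48] → 'uuuuuujjjj5gcyry10bbn7iy6uuujjjj0gcyry6cv70.y'.
Captured: group 1 = 'gcyr', group 2 = 'y10', group 3 = 'bbn7iy6uuujjjj0gcyry6cv70.y'.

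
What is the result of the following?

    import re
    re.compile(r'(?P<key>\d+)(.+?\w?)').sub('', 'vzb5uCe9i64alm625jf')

'vzbem'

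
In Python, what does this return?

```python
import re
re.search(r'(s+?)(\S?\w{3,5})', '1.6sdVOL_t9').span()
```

Pattern: one or more of a literal 's' (lazy) (captured); then optionally a non-whitespace character, then 3 to 5 of a word character (captured).
Unlike `match`, `search` isn't anchored — it looks for the pattern anywhere in the string.
The match spans [3:10] → 'sdVOL_t'.
Captured: group 1 = 's', group 2 = 'dVOL_t'.

(3, 10)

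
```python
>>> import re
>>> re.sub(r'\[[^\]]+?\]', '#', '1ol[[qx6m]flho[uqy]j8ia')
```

'1ol#flho#j8ia'

Matches: at [3:10] → '[[qx6m]'; at [14:19] → '[uqy]'.
Each match is replaced by '#'.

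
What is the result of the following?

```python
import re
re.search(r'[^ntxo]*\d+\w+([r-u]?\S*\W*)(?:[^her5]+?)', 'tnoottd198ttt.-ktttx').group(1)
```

Pattern: zero or more of any character except [ntxo], then one or more of a digit, then one or more of a word character; then optionally a character in [r-u], then zero or more of a non-whitespace character, then zero or more of a non-word character (captured); then one or more of any character except [her5] (lazy) (non-capturing group).
Unlike `match`, `search` isn't anchored — it looks for the pattern anywhere in the string.
The match spans [6:20] → 'd198ttt.-ktttx'.
Captured: group 1 = '.-kttt'.

'.-kttt'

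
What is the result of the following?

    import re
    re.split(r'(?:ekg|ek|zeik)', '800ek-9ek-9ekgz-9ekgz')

['800', '-9', '-9', 'z-9', 'z']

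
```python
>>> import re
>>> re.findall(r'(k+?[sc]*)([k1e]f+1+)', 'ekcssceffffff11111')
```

[('kcssc', 'effffff11111')]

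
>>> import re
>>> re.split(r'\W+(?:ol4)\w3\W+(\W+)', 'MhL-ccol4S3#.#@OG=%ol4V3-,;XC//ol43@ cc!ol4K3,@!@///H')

Pattern: one or more of a non-word character; then the literal 'ol', then the literal '4' (non-capturing group); then a word character, then a literal '3'; then one or more of a non-word character; then one or more of a non-word character (captured).
Matches to split on: at [17:27] → '=%ol4V3-,;'; at [39:52] → '!ol4K3,@!@///'.
The group in the pattern means `split` returns the separators' captures alongside the pieces.

['MhL-ccol4S3#.#@OG', ';', 'XC//ol43@ cc', '/', 'H']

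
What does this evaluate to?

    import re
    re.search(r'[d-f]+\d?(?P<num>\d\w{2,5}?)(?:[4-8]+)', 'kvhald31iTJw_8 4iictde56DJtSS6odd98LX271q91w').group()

'd31iTJw_8'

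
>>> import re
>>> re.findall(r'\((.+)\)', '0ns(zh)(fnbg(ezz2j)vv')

One capturing group, so `findall` returns just the captured substring from the one match — 1 in all.

['zh)(fnbg(ezz2j']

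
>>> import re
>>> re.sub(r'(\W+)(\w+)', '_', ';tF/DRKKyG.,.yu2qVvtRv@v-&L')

'_____'

The pattern matches one or more of a non-word character (captured); then one or more of a word character (captured).
Each match is replaced by '_'.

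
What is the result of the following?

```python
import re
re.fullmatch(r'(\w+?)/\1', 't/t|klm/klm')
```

None

`re.fullmatch` requires the pattern to consume the entire string.
Here there's no way to consume every character, so the call returns None.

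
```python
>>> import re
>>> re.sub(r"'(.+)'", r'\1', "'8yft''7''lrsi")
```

"8yft''7'lrsi"

Matches: at [0:10] → "'8yft''7''".
The replacement refers to a captured group, so each match is rewritten using its own captured text.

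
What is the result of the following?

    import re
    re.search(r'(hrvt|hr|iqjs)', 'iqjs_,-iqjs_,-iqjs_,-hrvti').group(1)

The match spans [0:4] → 'iqjs'.
Captured: group 1 = 'iqjs'.

'iqjs'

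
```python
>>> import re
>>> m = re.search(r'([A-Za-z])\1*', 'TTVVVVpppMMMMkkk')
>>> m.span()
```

(0, 2)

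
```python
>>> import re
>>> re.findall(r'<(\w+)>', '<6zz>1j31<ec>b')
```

One capturing group, so `findall` returns just the captured substring from each match — 2 in all.

['6zz', 'ec']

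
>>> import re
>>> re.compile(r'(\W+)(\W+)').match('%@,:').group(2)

':'

This matches one or more of a non-word character (captured); then one or more of a non-word character (captured).
`match` is anchored at position 0; if the pattern doesn't fit there, it returns None.
The match spans [0:4] → '%@,:'.
Captured: group 1 = '%@,', group 2 = ':'.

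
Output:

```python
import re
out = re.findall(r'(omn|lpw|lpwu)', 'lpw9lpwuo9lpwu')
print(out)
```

['lpw', 'lpw', 'lpw']

`|` is ordered: at each position the engine commits to the first alternative that works.
Scanning left to right: at [0:3] match 'lpw', group 1 = 'lpw'; at [4:7] match 'lpw', group 1 = 'lpw'; at [10:13] match 'lpw', group 1 = 'lpw'.
One capturing group, so `findall` returns just the captured substring from each match — 3 in all.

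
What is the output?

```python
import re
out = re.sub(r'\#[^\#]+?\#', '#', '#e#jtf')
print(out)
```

#jtf

`sub` substitutes '#' at each match site.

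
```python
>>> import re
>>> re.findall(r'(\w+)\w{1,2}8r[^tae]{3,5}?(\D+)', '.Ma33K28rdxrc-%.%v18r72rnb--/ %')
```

[('Ma33K', 'c-%.%v')]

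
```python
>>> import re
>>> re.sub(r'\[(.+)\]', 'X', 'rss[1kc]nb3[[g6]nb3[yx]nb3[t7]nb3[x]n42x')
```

Matches: at [3:36] → '[1kc]nb3[[g6]nb3[yx]nb3[t7]nb3[x]'.
Each match is replaced by 'X'.

'rssXn42x'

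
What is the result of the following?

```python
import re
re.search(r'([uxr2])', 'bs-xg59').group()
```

The pattern matches one of [uxr2] (captured).
`search` walks the string left to right and returns the first match it finds.
The match spans [3:4] → 'x'.
Captured: group 1 = 'x'.

'x'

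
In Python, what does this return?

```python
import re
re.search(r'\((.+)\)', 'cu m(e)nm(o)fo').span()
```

(4, 12)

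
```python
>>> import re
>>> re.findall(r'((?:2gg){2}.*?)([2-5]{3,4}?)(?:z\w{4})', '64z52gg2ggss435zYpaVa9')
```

[('2gg2ggss', '435')]

With 2 capturing groups, `findall` returns a 2-tuple per match.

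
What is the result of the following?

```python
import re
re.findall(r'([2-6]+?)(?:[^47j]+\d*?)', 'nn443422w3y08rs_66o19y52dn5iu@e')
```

['44', '4']

Pattern: one or more of a character in [2-6] (lazy) (captured); then one or more of any character except [47j], then zero or more of a digit (lazy) (non-capturing group).
Scanning left to right: at [2:5] match '443', group 1 = '44'; at [5:31] match '422w3y08rs_66o19y52dn5iu@e', group 1 = '4'.
Because there's exactly one group, `findall` drops the full match and keeps group 1 from each hit.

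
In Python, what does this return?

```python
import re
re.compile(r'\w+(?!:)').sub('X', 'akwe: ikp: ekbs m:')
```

'Xe: Xp: X m:'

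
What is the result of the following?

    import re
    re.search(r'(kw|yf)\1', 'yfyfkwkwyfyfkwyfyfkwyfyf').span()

`\1` has to match the exact text group 1 already captured.
Unlike `match`, `search` isn't anchored — it looks for the pattern anywhere in the string.
The match spans [0:4] → 'yfyf'.
Captured: group 1 = 'yf'.

(0, 4)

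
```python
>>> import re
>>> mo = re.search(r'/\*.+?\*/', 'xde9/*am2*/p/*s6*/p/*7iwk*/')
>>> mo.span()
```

The `?` after the quantifier makes it lazy — it takes as little as possible before letting the rest of the pattern try.
`re.search` scans for the first position where the pattern succeeds.
The match spans [4:11] → '/*am2*/'.

(4, 11)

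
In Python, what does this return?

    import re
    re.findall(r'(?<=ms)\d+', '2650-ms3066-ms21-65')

Lookahead/lookbehind check context without consuming it, so the matched span excludes the asserted characters.
With no groups in the pattern, `findall` gives back each whole match — 2 here.

['3066', '21']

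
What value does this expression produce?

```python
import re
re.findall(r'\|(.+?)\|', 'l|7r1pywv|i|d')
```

A `+?`/`*?`/`{m,n}?` starts at its minimum and grows only as far as needed for what follows to match.
Matches: at [1:10] match '|7r1pywv|', group 1 = '7r1pywv'.
One capturing group, so `findall` returns just the captured substring from the one match — 1 in all.

['7r1pywv']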